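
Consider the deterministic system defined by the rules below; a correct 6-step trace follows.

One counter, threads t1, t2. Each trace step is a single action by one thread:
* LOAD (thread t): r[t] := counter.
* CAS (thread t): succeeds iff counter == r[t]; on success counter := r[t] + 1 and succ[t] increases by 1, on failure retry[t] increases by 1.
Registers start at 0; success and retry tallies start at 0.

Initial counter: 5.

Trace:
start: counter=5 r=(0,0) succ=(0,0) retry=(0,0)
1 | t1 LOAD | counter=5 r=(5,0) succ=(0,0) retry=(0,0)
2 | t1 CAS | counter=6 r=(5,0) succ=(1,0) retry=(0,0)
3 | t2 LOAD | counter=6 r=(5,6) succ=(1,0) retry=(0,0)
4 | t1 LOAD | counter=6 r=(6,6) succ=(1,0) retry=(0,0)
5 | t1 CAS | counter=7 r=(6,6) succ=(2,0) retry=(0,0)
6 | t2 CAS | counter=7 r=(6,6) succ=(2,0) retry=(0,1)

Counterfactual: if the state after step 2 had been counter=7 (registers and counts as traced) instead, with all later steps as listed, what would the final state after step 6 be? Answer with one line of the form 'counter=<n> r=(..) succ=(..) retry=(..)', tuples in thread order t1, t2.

counter=8 r=(7,7) succ=(2,0) retry=(0,1)

state after step 2 := counter=7 r=(5,0) succ=(1,0) retry=(0,0)
3 | t2 LOAD | counter=7 r=(5,7) succ=(1,0) retry=(0,0)
4 | t1 LOAD | counter=7 r=(7,7) succ=(1,0) retry=(0,0)
5 | t1 CAS | counter=8 r=(7,7) succ=(2,0) retry=(0,0)
6 | t2 CAS | counter=8 r=(7,7) succ=(2,0) retry=(0,1)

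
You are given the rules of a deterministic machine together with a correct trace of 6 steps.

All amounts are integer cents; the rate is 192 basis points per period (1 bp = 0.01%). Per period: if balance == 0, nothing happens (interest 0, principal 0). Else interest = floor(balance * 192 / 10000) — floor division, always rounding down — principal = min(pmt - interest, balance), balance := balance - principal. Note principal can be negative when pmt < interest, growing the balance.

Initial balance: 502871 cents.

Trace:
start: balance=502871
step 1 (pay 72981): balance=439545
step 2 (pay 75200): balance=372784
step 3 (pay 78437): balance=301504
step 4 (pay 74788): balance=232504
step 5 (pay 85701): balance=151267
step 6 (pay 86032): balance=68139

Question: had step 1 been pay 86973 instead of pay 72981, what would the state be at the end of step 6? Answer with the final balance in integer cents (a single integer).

(re-executing from step 1 with the substitution; state before step 1: balance=502871)
step 1 (pay 86973): balance=425553
step 2 (pay 75200): balance=358523
step 3 (pay 78437): balance=286969
step 4 (pay 74788): balance=217690
step 5 (pay 85701): balance=136168
step 6 (pay 86032): balance=52750

52750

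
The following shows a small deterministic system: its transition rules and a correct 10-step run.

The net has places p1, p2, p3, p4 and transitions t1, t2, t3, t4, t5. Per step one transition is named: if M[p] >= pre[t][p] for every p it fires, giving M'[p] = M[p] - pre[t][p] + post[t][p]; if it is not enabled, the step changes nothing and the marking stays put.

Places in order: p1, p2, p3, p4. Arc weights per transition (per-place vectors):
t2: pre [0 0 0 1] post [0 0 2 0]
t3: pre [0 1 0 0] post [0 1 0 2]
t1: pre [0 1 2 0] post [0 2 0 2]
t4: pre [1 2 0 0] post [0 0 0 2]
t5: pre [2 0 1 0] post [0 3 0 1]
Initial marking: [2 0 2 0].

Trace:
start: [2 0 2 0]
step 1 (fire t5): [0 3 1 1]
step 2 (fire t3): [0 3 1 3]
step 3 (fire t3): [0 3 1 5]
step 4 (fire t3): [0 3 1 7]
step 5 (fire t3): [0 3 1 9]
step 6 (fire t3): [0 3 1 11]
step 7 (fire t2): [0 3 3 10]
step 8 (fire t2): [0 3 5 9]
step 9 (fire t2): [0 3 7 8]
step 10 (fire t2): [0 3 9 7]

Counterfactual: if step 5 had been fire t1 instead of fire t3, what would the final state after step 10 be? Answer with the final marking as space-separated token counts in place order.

0 3 9 5

(re-executing from step 5 with the substitution; state before step 5: [0 3 1 7])
step 5 (fire t1): [0 3 1 7]
step 6 (fire t3): [0 3 1 9]
step 7 (fire t2): [0 3 3 8]
step 8 (fire t2): [0 3 5 7]
step 9 (fire t2): [0 3 7 6]
step 10 (fire t2): [0 3 9 5]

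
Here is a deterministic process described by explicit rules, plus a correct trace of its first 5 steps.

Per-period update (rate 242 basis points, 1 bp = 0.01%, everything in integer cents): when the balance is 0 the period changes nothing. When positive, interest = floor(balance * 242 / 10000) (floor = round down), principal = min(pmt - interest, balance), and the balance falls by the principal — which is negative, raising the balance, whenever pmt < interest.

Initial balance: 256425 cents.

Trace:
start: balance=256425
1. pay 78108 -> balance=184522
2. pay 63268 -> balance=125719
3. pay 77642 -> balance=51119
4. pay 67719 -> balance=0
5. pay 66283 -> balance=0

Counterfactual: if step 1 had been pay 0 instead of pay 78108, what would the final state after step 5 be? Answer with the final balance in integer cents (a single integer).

3928

(re-executing from step 1 with the substitution; state before step 1: balance=256425)
1. pay 0 -> balance=262630
2. pay 63268 -> balance=205717
3. pay 77642 -> balance=133053
4. pay 67719 -> balance=68553
5. pay 66283 -> balance=3928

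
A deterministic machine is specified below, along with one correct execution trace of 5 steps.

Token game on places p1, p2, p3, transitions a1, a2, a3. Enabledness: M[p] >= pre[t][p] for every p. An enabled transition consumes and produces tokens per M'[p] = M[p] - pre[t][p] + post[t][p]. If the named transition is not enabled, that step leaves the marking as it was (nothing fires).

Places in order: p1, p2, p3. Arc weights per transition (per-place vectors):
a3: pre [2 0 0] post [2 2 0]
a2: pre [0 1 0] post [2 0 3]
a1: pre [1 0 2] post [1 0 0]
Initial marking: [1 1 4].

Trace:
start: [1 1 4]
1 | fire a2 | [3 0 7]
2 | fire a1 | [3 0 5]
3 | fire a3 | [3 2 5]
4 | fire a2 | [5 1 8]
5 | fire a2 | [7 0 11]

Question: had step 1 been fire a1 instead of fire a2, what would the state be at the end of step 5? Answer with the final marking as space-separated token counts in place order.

3 0 3

(re-executing from step 1 with the substitution; state before step 1: [1 1 4])
1 | fire a1 | [1 1 2]
2 | fire a1 | [1 1 0]
3 | fire a3 | [1 1 0]
4 | fire a2 | [3 0 3]
5 | fire a2 | [3 0 3]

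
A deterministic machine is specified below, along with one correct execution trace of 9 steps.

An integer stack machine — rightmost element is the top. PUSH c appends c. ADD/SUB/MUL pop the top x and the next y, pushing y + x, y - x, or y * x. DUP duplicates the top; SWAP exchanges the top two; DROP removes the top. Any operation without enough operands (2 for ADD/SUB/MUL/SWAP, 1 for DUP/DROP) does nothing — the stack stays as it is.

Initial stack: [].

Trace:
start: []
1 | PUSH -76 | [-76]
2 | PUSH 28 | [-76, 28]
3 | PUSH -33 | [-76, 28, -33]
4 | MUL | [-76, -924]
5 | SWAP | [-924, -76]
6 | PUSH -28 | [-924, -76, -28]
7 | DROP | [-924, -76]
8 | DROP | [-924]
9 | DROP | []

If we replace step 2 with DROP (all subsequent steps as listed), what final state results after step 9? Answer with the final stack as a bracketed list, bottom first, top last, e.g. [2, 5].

[]

(re-executing from step 2 with the substitution; state before step 2: [-76])
2 | DROP | []
3 | PUSH -33 | [-33]
4 | MUL | [-33]
5 | SWAP | [-33]
6 | PUSH -28 | [-33, -28]
7 | DROP | [-33]
8 | DROP | []
9 | DROP | []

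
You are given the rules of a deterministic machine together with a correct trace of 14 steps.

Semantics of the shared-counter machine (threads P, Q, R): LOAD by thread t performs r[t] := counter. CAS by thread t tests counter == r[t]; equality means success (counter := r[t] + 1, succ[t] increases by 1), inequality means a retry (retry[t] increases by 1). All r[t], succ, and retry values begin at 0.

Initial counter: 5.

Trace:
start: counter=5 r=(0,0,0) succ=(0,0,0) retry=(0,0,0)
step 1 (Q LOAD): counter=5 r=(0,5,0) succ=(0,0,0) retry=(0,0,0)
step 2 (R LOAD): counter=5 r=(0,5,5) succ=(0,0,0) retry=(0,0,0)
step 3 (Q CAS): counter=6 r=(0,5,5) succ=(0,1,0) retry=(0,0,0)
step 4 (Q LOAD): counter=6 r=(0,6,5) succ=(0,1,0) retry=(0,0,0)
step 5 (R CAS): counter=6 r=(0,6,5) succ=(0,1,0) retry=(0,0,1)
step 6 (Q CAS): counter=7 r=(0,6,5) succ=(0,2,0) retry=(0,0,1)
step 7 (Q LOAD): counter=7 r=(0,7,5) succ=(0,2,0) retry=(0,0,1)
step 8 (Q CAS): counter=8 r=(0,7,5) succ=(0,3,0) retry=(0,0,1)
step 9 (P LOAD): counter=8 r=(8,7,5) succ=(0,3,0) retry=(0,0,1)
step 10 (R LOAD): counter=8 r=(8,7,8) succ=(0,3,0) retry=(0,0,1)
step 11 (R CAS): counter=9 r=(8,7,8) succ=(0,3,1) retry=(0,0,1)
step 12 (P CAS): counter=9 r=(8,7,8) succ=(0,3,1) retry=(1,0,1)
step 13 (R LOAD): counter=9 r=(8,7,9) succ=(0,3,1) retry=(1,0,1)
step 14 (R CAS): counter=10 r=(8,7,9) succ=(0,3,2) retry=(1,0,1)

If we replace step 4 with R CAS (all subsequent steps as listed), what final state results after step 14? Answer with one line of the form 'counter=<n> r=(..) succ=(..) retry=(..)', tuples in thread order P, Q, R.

(re-executing from step 4 with the substitution; state before step 4: counter=6 r=(0,5,5) succ=(0,1,0) retry=(0,0,0))
step 4 (R CAS): counter=6 r=(0,5,5) succ=(0,1,0) retry=(0,0,1)
step 5 (R CAS): counter=6 r=(0,5,5) succ=(0,1,0) retry=(0,0,2)
step 6 (Q CAS): counter=6 r=(0,5,5) succ=(0,1,0) retry=(0,1,2)
step 7 (Q LOAD): counter=6 r=(0,6,5) succ=(0,1,0) retry=(0,1,2)
step 8 (Q CAS): counter=7 r=(0,6,5) succ=(0,2,0) retry=(0,1,2)
step 9 (P LOAD): counter=7 r=(7,6,5) succ=(0,2,0) retry=(0,1,2)
step 10 (R LOAD): counter=7 r=(7,6,7) succ=(0,2,0) retry=(0,1,2)
step 11 (R CAS): counter=8 r=(7,6,7) succ=(0,2,1) retry=(0,1,2)
step 12 (P CAS): counter=8 r=(7,6,7) succ=(0,2,1) retry=(1,1,2)
step 13 (R LOAD): counter=8 r=(7,6,8) succ=(0,2,1) retry=(1,1,2)
step 14 (R CAS): counter=9 r=(7,6,8) succ=(0,2,2) retry=(1,1,2)

counter=9 r=(7,6,8) succ=(0,2,2) retry=(1,1,2)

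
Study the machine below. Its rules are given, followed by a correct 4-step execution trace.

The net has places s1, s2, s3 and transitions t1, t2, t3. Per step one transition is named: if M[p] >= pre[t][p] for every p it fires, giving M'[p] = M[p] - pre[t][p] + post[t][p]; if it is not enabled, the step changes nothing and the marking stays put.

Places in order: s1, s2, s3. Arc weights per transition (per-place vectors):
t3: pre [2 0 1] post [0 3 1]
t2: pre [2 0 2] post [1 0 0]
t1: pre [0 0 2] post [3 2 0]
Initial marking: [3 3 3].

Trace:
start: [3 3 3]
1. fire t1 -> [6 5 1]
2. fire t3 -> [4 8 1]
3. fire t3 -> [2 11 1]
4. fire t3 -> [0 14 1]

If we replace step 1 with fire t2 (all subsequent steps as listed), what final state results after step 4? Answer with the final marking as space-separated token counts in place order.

(re-executing from step 1 with the substitution; state before step 1: [3 3 3])
1. fire t2 -> [2 3 1]
2. fire t3 -> [0 6 1]
3. fire t3 -> [0 6 1]
4. fire t3 -> [0 6 1]

0 6 1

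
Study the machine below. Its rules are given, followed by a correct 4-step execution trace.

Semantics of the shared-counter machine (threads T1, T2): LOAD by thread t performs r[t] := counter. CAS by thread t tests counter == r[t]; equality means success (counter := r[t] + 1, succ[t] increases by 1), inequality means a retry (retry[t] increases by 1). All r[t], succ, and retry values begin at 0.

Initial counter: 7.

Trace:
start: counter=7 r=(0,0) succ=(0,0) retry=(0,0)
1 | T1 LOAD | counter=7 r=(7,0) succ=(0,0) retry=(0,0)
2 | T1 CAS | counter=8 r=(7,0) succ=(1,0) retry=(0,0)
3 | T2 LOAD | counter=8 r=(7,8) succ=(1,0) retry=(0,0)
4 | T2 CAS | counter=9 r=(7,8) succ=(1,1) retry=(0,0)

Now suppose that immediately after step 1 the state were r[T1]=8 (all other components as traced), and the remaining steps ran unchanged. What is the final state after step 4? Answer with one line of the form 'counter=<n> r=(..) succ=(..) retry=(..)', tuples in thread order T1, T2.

counter=8 r=(8,7) succ=(0,1) retry=(1,0)

state after step 1 := counter=7 r=(8,0) succ=(0,0) retry=(0,0)
2 | T1 CAS | counter=7 r=(8,0) succ=(0,0) retry=(1,0)
3 | T2 LOAD | counter=7 r=(8,7) succ=(0,0) retry=(1,0)
4 | T2 CAS | counter=8 r=(8,7) succ=(0,1) retry=(1,0)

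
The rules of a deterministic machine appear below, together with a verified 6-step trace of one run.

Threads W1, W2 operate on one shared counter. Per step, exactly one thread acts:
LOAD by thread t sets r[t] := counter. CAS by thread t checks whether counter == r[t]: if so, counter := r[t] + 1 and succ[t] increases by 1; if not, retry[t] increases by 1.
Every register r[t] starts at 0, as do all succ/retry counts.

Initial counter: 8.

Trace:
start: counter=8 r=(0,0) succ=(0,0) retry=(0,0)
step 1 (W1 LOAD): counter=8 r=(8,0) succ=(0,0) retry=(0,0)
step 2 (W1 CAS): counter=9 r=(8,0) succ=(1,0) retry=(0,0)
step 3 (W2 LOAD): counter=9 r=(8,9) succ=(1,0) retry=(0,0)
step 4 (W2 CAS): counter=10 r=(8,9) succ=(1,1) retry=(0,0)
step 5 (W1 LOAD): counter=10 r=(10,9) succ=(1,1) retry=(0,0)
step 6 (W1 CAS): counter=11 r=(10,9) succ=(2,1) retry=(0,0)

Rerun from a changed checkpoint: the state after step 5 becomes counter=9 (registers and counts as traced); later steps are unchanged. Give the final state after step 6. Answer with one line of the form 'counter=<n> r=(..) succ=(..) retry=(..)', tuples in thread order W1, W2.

state after step 5 := counter=9 r=(10,9) succ=(1,1) retry=(0,0)
step 6 (W1 CAS): counter=9 r=(10,9) succ=(1,1) retry=(1,0)

counter=9 r=(10,9) succ=(1,1) retry=(1,0)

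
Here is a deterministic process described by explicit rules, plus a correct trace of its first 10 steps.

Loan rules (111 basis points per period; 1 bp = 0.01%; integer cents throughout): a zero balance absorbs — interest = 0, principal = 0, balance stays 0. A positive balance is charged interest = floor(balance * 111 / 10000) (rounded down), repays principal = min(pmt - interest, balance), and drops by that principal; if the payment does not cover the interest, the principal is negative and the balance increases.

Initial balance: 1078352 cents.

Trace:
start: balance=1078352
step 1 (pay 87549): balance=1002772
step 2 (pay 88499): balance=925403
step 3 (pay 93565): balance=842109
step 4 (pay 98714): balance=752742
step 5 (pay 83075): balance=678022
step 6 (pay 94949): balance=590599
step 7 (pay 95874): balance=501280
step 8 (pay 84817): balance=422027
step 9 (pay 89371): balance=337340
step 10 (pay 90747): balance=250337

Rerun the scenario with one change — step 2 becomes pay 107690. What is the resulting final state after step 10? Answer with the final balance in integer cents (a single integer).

(re-executing from step 2 with the substitution; state before step 2: balance=1002772)
step 2 (pay 107690): balance=906212
step 3 (pay 93565): balance=822705
step 4 (pay 98714): balance=733123
step 5 (pay 83075): balance=658185
step 6 (pay 94949): balance=570541
step 7 (pay 95874): balance=481000
step 8 (pay 84817): balance=401522
step 9 (pay 89371): balance=316607
step 10 (pay 90747): balance=229374

229374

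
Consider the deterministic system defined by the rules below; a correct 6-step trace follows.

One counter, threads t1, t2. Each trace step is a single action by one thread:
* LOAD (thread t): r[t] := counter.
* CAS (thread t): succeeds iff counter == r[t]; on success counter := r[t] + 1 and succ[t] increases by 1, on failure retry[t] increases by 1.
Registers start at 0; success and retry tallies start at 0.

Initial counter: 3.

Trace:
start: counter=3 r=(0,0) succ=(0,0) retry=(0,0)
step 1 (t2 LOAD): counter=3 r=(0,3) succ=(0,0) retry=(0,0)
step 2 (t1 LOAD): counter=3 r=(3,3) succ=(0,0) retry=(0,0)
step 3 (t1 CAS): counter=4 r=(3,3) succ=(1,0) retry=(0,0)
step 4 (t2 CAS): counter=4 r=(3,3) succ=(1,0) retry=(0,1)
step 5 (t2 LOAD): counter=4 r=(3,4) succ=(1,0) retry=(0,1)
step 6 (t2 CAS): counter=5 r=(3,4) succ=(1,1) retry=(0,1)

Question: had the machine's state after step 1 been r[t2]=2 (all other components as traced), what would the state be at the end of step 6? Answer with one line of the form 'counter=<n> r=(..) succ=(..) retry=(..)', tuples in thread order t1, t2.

counter=5 r=(3,4) succ=(1,1) retry=(0,1)

state after step 1 := counter=3 r=(0,2) succ=(0,0) retry=(0,0)
step 2 (t1 LOAD): counter=3 r=(3,2) succ=(0,0) retry=(0,0)
step 3 (t1 CAS): counter=4 r=(3,2) succ=(1,0) retry=(0,0)
step 4 (t2 CAS): counter=4 r=(3,2) succ=(1,0) retry=(0,1)
step 5 (t2 LOAD): counter=4 r=(3,4) succ=(1,0) retry=(0,1)
step 6 (t2 CAS): counter=5 r=(3,4) succ=(1,1) retry=(0,1)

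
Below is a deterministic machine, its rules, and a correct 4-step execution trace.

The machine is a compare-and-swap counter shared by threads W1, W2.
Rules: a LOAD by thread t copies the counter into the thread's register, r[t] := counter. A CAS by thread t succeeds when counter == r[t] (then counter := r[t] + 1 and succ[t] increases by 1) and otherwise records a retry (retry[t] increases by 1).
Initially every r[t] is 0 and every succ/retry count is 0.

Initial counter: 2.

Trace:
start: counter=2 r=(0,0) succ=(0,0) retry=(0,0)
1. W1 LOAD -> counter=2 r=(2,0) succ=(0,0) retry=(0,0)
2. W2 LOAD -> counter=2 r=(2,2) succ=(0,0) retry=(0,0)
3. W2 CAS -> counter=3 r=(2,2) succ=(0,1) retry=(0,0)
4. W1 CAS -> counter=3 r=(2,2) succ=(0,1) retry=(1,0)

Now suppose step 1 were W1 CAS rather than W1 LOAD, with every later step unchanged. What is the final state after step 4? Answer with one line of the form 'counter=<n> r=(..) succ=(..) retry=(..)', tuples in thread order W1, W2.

counter=3 r=(0,2) succ=(0,1) retry=(2,0)

(re-executing from step 1 with the substitution; state before step 1: counter=2 r=(0,0) succ=(0,0) retry=(0,0))
1. W1 CAS -> counter=2 r=(0,0) succ=(0,0) retry=(1,0)
2. W2 LOAD -> counter=2 r=(0,2) succ=(0,0) retry=(1,0)
3. W2 CAS -> counter=3 r=(0,2) succ=(0,1) retry=(1,0)
4. W1 CAS -> counter=3 r=(0,2) succ=(0,1) retry=(2,0)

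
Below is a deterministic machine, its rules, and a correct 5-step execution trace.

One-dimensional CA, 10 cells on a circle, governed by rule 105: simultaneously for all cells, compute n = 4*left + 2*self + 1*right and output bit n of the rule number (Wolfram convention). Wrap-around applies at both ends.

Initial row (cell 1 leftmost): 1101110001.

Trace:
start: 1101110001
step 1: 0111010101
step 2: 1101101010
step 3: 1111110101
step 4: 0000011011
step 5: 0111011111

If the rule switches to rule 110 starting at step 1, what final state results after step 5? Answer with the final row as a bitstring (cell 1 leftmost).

1111011101

(re-executing steps 1..5 under rule 110; state before step 1: 1101110001)
step 1: 0111010011
step 2: 1101110111
step 3: 0111011100
step 4: 1101110100
step 5: 1111011101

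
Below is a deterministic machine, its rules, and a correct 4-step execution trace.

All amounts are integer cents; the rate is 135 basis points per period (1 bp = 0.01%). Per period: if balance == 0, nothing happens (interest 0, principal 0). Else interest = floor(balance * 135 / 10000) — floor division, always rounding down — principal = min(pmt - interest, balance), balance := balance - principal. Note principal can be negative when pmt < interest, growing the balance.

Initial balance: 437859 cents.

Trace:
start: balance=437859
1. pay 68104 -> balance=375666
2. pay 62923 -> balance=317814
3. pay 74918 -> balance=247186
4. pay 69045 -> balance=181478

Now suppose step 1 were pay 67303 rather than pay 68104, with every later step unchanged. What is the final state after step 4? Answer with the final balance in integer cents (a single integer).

(re-executing from step 1 with the substitution; state before step 1: balance=437859)
1. pay 67303 -> balance=376467
2. pay 62923 -> balance=318626
3. pay 74918 -> balance=248009
4. pay 69045 -> balance=182312

182312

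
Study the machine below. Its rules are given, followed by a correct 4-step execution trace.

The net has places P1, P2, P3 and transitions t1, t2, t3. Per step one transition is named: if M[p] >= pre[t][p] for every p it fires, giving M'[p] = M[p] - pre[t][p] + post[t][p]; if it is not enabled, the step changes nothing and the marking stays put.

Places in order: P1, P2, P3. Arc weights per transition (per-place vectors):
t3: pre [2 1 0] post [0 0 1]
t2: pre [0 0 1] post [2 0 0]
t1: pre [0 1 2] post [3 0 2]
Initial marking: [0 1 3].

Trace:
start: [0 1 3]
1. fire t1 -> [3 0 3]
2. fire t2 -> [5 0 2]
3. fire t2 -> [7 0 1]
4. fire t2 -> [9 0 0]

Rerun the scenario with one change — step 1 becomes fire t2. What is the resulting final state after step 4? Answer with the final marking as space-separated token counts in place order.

6 1 0

(re-executing from step 1 with the substitution; state before step 1: [0 1 3])
1. fire t2 -> [2 1 2]
2. fire t2 -> [4 1 1]
3. fire t2 -> [6 1 0]
4. fire t2 -> [6 1 0]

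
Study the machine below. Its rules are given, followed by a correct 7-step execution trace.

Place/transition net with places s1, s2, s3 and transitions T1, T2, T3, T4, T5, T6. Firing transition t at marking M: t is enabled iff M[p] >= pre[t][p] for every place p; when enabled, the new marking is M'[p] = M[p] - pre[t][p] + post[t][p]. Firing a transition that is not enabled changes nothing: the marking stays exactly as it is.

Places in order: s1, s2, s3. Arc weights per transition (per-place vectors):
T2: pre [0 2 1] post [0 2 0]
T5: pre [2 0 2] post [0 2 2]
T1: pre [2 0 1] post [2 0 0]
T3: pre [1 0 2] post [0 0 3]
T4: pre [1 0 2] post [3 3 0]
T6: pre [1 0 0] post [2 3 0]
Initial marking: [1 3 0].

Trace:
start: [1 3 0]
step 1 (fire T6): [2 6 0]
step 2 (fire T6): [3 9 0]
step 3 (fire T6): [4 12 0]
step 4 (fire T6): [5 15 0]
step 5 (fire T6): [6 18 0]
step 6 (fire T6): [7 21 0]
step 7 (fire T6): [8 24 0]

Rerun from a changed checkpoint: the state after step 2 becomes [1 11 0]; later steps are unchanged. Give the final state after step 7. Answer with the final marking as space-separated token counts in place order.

state after step 2 := [1 11 0]
step 3 (fire T6): [2 14 0]
step 4 (fire T6): [3 17 0]
step 5 (fire T6): [4 20 0]
step 6 (fire T6): [5 23 0]
step 7 (fire T6): [6 26 0]

6 26 0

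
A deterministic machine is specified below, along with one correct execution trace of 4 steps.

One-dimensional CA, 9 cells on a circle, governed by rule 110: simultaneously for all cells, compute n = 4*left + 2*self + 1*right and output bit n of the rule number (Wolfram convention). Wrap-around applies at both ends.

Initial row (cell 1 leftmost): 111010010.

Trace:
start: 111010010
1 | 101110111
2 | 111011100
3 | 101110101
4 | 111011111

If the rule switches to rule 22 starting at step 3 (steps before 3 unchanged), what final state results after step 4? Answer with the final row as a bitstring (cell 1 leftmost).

100000100

(re-executing steps 3..4 under rule 22; state before step 3: 111011100)
3 | 000000011
4 | 100000100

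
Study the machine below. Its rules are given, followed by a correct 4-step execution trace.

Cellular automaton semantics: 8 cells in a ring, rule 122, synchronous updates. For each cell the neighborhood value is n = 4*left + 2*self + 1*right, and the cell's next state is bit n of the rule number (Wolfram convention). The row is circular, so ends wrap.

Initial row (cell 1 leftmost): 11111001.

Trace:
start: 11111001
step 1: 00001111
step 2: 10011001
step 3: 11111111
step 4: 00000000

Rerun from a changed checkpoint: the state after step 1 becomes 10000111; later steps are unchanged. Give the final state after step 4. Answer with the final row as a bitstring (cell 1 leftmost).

state after step 1 := 10000111
step 2: 11001100
step 3: 11111111
step 4: 00000000

00000000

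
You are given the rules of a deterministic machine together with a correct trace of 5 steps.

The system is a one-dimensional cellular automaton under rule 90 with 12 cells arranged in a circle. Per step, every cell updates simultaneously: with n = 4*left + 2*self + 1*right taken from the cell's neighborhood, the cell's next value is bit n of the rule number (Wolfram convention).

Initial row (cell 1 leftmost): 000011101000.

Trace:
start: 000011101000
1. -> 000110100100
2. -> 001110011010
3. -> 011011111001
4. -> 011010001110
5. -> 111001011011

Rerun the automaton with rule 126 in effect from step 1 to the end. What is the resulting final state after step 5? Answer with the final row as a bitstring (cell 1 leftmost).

(re-executing steps 1..5 under rule 126; state before step 1: 000011101000)
1. -> 000110111100
2. -> 001111100110
3. -> 011000111111
4. -> 111101100001
5. -> 000111110011

000111110011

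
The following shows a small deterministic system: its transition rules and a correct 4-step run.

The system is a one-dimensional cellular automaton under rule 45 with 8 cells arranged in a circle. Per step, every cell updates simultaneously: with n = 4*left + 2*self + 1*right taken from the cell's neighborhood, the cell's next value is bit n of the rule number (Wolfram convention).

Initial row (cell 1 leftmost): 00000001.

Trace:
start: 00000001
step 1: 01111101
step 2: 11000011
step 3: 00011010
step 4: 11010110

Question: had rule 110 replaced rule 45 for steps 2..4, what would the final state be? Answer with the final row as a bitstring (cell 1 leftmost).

(re-executing steps 2..4 under rule 110; state before step 2: 01111101)
step 2: 11000111
step 3: 01001100
step 4: 11011100

11011100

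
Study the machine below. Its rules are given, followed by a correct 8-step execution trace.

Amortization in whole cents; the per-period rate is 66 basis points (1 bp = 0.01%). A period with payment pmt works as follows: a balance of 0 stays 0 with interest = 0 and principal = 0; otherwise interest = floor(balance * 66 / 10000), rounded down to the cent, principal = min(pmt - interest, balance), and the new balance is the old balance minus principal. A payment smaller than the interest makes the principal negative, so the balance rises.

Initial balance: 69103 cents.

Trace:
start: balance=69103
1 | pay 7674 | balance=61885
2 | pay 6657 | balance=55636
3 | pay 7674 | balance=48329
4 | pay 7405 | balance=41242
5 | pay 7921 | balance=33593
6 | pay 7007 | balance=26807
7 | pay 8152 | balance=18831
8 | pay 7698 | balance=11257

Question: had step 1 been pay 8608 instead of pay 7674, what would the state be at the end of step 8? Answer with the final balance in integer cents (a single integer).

10278

(re-executing from step 1 with the substitution; state before step 1: balance=69103)
1 | pay 8608 | balance=60951
2 | pay 6657 | balance=54696
3 | pay 7674 | balance=47382
4 | pay 7405 | balance=40289
5 | pay 7921 | balance=32633
6 | pay 7007 | balance=25841
7 | pay 8152 | balance=17859
8 | pay 7698 | balance=10278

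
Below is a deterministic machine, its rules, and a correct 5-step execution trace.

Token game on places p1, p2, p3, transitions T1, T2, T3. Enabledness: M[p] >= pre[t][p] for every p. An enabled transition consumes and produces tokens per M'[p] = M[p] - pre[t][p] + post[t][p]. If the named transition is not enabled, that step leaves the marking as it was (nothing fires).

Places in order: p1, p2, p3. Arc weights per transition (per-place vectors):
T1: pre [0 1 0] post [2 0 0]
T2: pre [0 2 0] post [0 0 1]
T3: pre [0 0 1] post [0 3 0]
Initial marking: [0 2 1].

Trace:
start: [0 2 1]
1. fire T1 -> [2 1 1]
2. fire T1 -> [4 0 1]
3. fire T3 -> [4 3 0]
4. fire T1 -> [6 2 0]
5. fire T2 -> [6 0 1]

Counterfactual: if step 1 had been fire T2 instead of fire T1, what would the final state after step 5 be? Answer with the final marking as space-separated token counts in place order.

2 0 2

(re-executing from step 1 with the substitution; state before step 1: [0 2 1])
1. fire T2 -> [0 0 2]
2. fire T1 -> [0 0 2]
3. fire T3 -> [0 3 1]
4. fire T1 -> [2 2 1]
5. fire T2 -> [2 0 2]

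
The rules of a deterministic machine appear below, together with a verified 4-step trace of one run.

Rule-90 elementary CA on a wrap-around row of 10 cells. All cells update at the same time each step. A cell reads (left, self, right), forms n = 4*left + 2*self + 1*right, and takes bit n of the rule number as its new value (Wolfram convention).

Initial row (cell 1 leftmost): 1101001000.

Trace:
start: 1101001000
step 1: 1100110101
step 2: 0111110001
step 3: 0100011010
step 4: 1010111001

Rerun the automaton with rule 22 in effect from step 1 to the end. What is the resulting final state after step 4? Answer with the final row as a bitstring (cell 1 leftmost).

0100100111

(re-executing steps 1..4 under rule 22; state before step 1: 1101001000)
step 1: 0001111101
step 2: 1010000001
step 3: 0011000010
step 4: 0100100111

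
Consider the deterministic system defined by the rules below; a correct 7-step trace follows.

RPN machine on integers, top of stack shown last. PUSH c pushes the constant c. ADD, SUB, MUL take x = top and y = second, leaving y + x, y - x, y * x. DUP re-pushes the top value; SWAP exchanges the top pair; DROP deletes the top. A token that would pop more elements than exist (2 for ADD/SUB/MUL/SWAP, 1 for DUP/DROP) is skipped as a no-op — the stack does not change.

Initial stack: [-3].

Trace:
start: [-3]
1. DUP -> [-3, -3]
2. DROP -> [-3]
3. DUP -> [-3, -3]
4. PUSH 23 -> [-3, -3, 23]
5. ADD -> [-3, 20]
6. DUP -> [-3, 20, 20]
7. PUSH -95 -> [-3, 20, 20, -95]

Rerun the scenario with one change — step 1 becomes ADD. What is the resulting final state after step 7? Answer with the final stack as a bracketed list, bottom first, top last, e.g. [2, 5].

(re-executing from step 1 with the substitution; state before step 1: [-3])
1. ADD -> [-3]
2. DROP -> []
3. DUP -> []
4. PUSH 23 -> [23]
5. ADD -> [23]
6. DUP -> [23, 23]
7. PUSH -95 -> [23, 23, -95]

[23, 23, -95]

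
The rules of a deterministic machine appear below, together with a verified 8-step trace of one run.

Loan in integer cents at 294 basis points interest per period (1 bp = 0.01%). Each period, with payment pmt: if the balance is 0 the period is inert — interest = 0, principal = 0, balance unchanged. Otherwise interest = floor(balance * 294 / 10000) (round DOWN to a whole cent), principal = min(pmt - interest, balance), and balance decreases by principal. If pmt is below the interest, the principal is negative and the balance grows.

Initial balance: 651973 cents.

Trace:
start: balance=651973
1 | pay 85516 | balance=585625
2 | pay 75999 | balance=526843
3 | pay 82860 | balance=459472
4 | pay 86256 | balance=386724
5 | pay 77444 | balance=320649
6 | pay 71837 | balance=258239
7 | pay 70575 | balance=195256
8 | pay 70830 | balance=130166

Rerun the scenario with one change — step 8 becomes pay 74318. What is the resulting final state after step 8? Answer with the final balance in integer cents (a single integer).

(re-executing from step 8 with the substitution; state before step 8: balance=195256)
8 | pay 74318 | balance=126678

126678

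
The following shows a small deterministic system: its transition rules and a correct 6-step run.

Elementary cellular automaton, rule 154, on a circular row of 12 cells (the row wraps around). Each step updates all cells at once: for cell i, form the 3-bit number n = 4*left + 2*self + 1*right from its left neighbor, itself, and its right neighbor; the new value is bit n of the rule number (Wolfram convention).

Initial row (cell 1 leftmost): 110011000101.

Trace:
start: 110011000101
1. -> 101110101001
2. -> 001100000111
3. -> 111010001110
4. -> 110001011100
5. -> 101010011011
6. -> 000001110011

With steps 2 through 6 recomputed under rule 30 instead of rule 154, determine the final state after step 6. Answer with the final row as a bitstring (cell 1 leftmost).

(re-executing steps 2..6 under rule 30; state before step 2: 101110101001)
2. -> 001000101111
3. -> 111101101000
4. -> 100001001101
5. -> 010011111001
6. -> 011110000111

011110000111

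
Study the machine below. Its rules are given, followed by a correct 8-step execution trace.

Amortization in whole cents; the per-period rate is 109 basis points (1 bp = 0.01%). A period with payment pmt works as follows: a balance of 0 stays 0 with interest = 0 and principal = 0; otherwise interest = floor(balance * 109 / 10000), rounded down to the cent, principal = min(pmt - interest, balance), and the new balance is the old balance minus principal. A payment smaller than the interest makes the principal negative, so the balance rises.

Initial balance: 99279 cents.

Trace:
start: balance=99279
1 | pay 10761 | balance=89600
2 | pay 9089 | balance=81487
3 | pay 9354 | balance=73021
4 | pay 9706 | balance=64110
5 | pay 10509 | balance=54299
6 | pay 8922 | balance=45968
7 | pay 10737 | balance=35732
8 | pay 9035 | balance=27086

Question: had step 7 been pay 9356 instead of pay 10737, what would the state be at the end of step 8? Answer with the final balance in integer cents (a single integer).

(re-executing from step 7 with the substitution; state before step 7: balance=45968)
7 | pay 9356 | balance=37113
8 | pay 9035 | balance=28482

28482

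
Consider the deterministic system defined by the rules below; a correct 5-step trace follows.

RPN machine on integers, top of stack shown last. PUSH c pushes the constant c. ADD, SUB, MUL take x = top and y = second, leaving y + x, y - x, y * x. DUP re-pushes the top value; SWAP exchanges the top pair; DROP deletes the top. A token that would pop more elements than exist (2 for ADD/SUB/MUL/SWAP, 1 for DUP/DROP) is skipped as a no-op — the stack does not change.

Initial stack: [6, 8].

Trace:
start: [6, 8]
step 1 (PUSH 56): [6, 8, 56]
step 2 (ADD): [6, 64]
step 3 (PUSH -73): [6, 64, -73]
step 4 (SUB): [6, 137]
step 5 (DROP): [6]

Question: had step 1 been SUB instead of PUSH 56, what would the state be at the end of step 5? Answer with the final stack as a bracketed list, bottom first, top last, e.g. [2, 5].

(re-executing from step 1 with the substitution; state before step 1: [6, 8])
step 1 (SUB): [-2]
step 2 (ADD): [-2]
step 3 (PUSH -73): [-2, -73]
step 4 (SUB): [71]
step 5 (DROP): []

[]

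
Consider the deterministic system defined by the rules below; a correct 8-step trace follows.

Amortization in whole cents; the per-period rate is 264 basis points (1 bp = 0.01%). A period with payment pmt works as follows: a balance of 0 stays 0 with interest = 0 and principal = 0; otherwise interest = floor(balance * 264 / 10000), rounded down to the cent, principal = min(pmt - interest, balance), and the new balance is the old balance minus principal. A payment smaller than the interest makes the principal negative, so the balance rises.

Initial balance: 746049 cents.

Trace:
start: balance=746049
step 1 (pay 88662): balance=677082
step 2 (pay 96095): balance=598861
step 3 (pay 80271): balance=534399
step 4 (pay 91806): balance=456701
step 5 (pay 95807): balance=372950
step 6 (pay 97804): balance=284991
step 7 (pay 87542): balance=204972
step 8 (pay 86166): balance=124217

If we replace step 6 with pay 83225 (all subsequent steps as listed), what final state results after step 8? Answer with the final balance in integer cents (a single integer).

139576

(re-executing from step 6 with the substitution; state before step 6: balance=372950)
step 6 (pay 83225): balance=299570
step 7 (pay 87542): balance=219936
step 8 (pay 86166): balance=139576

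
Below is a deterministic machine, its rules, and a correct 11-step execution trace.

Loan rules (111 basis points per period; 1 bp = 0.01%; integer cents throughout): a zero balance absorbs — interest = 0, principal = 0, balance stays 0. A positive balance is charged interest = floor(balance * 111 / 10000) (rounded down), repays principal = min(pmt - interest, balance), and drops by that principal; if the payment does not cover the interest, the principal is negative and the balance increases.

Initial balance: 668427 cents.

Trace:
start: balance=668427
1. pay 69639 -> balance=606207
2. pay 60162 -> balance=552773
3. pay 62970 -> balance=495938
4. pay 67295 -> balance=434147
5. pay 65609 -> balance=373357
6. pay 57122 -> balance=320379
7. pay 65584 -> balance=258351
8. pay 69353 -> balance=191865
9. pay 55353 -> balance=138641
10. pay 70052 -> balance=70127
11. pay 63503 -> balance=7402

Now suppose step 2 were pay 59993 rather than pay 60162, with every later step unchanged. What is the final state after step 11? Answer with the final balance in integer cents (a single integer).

(re-executing from step 2 with the substitution; state before step 2: balance=606207)
2. pay 59993 -> balance=552942
3. pay 62970 -> balance=496109
4. pay 67295 -> balance=434320
5. pay 65609 -> balance=373531
6. pay 57122 -> balance=320555
7. pay 65584 -> balance=258529
8. pay 69353 -> balance=192045
9. pay 55353 -> balance=138823
10. pay 70052 -> balance=70311
11. pay 63503 -> balance=7588

7588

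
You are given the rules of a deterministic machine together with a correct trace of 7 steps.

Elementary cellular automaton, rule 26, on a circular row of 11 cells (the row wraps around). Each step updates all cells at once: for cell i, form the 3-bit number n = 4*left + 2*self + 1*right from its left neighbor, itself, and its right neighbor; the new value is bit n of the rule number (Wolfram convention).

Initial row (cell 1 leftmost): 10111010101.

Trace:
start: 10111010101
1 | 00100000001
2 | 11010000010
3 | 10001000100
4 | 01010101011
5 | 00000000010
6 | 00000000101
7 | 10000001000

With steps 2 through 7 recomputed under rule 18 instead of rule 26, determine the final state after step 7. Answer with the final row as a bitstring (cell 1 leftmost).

(re-executing steps 2..7 under rule 18; state before step 2: 00100000001)
2 | 11010000010
3 | 00001000100
4 | 00010101010
5 | 00100000001
6 | 11010000010
7 | 00001000100

00001000100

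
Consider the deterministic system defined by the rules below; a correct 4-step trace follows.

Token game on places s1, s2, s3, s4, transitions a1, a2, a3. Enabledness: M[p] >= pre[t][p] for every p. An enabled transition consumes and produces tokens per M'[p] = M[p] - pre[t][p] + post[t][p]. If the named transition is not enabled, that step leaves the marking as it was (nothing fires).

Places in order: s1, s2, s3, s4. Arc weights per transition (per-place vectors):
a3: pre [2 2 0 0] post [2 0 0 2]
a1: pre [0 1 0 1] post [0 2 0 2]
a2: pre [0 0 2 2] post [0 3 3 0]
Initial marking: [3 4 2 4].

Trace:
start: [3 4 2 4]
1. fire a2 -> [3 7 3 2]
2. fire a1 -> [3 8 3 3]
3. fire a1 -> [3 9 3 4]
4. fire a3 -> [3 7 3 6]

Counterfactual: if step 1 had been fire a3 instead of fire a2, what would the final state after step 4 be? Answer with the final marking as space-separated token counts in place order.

(re-executing from step 1 with the substitution; state before step 1: [3 4 2 4])
1. fire a3 -> [3 2 2 6]
2. fire a1 -> [3 3 2 7]
3. fire a1 -> [3 4 2 8]
4. fire a3 -> [3 2 2 10]

3 2 2 10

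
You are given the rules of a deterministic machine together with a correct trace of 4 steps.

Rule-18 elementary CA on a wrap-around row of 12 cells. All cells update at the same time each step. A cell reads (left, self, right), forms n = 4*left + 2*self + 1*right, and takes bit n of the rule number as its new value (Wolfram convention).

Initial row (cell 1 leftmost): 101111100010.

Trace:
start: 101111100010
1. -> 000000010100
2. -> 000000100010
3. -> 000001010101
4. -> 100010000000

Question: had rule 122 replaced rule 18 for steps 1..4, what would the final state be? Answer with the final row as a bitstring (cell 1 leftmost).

111101111111

(re-executing steps 1..4 under rule 122; state before step 1: 101111100010)
1. -> 011000110101
2. -> 111101111010
3. -> 100111001101
4. -> 111101111111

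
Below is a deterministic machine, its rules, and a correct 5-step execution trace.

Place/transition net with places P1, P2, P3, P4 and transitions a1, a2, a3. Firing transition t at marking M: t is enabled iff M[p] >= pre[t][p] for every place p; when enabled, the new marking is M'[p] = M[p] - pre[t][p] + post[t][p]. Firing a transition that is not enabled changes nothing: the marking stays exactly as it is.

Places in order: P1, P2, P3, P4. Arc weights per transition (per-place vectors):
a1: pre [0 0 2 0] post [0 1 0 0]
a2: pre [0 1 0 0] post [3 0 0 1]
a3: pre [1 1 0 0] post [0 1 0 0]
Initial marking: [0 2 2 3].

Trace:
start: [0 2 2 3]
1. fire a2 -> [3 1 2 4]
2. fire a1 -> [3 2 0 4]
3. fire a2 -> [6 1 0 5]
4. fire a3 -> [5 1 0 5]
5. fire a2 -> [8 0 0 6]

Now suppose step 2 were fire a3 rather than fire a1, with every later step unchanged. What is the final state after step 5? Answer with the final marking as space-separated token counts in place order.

5 0 2 5

(re-executing from step 2 with the substitution; state before step 2: [3 1 2 4])
2. fire a3 -> [2 1 2 4]
3. fire a2 -> [5 0 2 5]
4. fire a3 -> [5 0 2 5]
5. fire a2 -> [5 0 2 5]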